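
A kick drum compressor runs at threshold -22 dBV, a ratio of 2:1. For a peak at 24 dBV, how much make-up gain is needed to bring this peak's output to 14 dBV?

Overshoot 46 dB → 46/2 = 23 dB after compression, so the compressed level is -22 + 23 = 1 dBV.
Make-up = target − compressed = 14 − 1 = 13 dB.

13 dB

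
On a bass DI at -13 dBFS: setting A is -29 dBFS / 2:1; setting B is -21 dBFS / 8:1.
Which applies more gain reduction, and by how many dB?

A: GR = 16 − 16/2 = 8 dB.
B: GR = 8 − 8/8 = 7 dB.
Difference: 1 dB in favour of A.

A, by 1 dB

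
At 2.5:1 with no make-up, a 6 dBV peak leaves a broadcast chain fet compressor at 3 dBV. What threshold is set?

Input is 5 dB above T (since output overshoot × R = input overshoot: (3 − T)·2.5 = 6 − T gives T = 1 dBV).
Check: 1 + (6 − 1)/2.5 = 1 + 2 = 3 dBV. ✓

1 dBV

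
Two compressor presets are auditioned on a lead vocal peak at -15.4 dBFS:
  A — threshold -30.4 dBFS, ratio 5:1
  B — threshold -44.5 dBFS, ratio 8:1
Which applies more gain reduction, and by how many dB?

A: GR = 15 − 15/5 = 12 dB.
B: GR = 29.1 − 29.1/8 = 25.4625 dB.
Difference: 13.4625 dB in favour of B.

B, by 13.4625 dB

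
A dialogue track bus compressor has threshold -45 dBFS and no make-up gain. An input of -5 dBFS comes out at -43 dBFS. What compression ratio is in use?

Input overshoot = -5 − (-45) = 40 dB; output overshoot = -43 − (-45) = 2 dB.
Ratio = 40 / 2 = 20.

20:1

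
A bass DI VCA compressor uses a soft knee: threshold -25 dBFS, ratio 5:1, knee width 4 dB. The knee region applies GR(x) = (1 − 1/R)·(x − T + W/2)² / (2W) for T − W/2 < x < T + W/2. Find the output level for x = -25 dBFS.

x − T + W/2 = -25 − (-25) + 2 = 2.
GR = (1 − 1/5) × 2² / 8 = 0.8 × 4 / 8 = 0.4 dB.
Output = -25 − 0.4 = -25.4 dBFS.

-25.4 dBFS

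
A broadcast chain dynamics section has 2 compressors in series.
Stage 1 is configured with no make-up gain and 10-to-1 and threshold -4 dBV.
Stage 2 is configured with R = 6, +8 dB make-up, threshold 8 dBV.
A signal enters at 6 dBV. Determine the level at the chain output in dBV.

5 dBV

Stage 1: overshoot 10 dB → 10/10 = 1 dB → -3 dBV.
Stage 2: -3 dBV ≤ 8 dBV, so stage 2 doesn't engage; make-up brings it to 5 dBV.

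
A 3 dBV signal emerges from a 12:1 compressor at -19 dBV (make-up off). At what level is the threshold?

Input is 24 dB above T (since output overshoot × R = input overshoot: (-19 − T)·12 = 3 − T gives T = -21 dBV).
Check: -21 + (3 − (-21))/12 = -21 + 2 = -19 dBV. ✓

-21 dBV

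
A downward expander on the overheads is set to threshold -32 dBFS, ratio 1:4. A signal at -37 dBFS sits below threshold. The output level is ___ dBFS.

Undershoot = (-32) − (-37) = 5 dB.
At 1:4, that expands to 20 dB under threshold.
Output = -32 − 20 = -52 dBFS.

-52 dBFS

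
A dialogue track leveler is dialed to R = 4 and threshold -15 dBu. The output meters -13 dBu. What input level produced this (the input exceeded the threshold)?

Post-compression overshoot = -13 − (-15) = 2 dB.
Undo the ratio: input overshoot = 2 × 4 = 8 dB, giving input = -7 dBu.

-7 dBu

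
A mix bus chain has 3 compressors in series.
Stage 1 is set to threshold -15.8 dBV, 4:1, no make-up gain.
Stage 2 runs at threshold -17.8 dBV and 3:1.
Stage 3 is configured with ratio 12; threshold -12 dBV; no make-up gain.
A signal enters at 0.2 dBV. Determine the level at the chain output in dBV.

-15.8 dBV

Stage 1: overshoot 16 dB → 16/4 = 4 dB → -11.8 dBV.
Stage 2: 6 dB above -17.8 dBV, reduced 3:1 to 2 dB above → -15.8 dBV.
Stage 3: below threshold (-15.8 ≤ -12); passes unchanged; output -15.8 dBV.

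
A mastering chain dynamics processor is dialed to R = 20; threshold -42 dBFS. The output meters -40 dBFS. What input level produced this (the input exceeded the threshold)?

Post-compression overshoot = -40 − (-42) = 2 dB.
Input overshoot = R × output overshoot = 40 dB → input = -42 + 40 = -2 dBFS.

-2 dBFS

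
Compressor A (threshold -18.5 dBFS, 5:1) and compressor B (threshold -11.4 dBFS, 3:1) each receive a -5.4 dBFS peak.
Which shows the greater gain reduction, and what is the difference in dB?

A, by 6.48 dB

A: GR = 13.1 − 13.1/5 = 10.48 dB.
B: GR = 6 − 6/3 = 4 dB.
A reduces 6.48 dB more.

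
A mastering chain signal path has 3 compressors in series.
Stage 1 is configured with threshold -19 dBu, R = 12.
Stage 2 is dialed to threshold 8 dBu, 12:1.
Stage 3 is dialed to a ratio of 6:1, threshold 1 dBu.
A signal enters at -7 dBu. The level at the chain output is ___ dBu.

-18 dBu

Stage 1: overshoot 12 dB → 12/12 = 1 dB → -18 dBu.
Stage 2: -18 dBu is at or below the 8 dBu threshold — no compression; output -18 dBu.
Stage 3: -18 dBu ≤ 1 dBu, so stage 3 doesn't engage; output -18 dBu.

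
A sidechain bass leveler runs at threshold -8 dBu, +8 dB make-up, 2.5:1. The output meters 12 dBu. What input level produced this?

22 dBu

Before make-up, the level was 12 − 8 = 4 dBu.
That's 12 dB above the -8 dBu threshold.
Input overshoot = R × output overshoot = 30 dB → input = -8 + 30 = 22 dBu.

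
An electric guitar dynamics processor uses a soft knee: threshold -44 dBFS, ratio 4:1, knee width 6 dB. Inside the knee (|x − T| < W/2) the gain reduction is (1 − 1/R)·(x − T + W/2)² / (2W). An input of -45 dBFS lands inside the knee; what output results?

x − T + W/2 = -45 − (-44) + 3 = 2.
GR = (1 − 1/4) × 2² / 12 = 0.75 × 4 / 12 = 0.25 dB.
Output = -45 − 0.25 = -45.25 dBFS.

-45.25 dBFS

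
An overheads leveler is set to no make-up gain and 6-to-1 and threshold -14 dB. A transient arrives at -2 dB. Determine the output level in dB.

Overshoot: -2 − (-14) = 12 dB.
The 12 dB excess becomes 2 dB after 6:1 reduction.
So the level is -14 + 2 = -12 dB.

-12 dB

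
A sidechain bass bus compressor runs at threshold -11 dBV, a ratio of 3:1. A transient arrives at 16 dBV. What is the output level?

Overshoot: 16 − (-11) = 27 dB.
At 3:1 the overshoot is divided by 3, leaving 9 dB above threshold.
That puts the output at -2 dBV.

-2 dBV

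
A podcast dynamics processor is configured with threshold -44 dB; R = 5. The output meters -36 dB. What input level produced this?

-4 dB

Post-compression overshoot = -36 − (-44) = 8 dB.
Input overshoot = R × output overshoot = 40 dB → input = -44 + 40 = -4 dB.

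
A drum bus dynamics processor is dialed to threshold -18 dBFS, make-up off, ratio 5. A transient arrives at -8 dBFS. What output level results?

-16 dBFS

-8 dBFS sits 10 dB over threshold.
At 5:1 the overshoot is divided by 5, leaving 2 dB above threshold.
So the level is -18 + 2 = -16 dBFS.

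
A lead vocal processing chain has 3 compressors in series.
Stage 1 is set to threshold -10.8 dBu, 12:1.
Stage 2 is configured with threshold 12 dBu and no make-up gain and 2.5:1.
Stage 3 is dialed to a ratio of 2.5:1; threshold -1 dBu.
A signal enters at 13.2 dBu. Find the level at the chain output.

Stage 1: 24 dB above -10.8 dBu, reduced 12:1 to 2 dB above → -8.8 dBu.
Stage 2: -8.8 dBu ≤ 12 dBu, so stage 2 doesn't engage; output -8.8 dBu.
Stage 3: below threshold (-8.8 ≤ -1); passes unchanged; output -8.8 dBu.

-8.8 dBu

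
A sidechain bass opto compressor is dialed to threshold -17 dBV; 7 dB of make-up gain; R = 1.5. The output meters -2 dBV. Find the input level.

-5 dBV

Remove make-up: -2 − 7 = -9 dBV.
Post-compression overshoot = -9 − (-17) = 8 dB.
Undo the ratio: input overshoot = 8 × 1.5 = 12 dB, giving input = -5 dBV.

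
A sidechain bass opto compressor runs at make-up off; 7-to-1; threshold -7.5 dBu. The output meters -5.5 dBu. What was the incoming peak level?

The compressed level sits -5.5 − (-7.5) = 2 dB over threshold.
Undo the ratio: input overshoot = 2 × 7 = 14 dB, giving input = 6.5 dBu.

6.5 dBu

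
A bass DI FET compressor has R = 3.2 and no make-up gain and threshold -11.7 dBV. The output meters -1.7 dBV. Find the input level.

That's 10 dB above the -11.7 dBV threshold.
Input overshoot = R × output overshoot = 32 dB → input = -11.7 + 32 = 20.3 dBV.

20.3 dBV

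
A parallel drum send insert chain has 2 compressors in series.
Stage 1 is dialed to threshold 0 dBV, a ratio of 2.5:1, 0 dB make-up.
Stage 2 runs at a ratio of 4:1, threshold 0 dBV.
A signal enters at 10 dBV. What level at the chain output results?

1 dBV

Stage 1: 10 dB above 0 dBV, reduced 2.5:1 to 4 dB above → 4 dBV.
Stage 2: overshoot 4 dB → 4/4 = 1 dB → 1 dBV.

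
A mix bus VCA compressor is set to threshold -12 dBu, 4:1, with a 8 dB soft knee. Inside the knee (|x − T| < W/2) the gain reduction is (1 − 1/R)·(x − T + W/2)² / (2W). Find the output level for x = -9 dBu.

-11.296875 dBu

x − T + W/2 = -9 − (-12) + 4 = 7.
GR = (1 − 1/4) × 7² / 16 = 0.75 × 49 / 16 = 2.296875 dB.
Output = -9 − 2.296875 = -11.296875 dBu.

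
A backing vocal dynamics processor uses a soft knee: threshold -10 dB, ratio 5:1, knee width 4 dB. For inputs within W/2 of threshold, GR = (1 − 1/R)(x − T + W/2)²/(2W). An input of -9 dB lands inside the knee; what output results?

-9.9 dB

x − T + W/2 = -9 − (-10) + 2 = 3.
GR = (1 − 1/5) × 3² / 8 = 0.8 × 9 / 8 = 0.9 dB.
Output = -9 − 0.9 = -9.9 dB.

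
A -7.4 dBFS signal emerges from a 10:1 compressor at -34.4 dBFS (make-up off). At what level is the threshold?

Let T be the threshold. Output overshoot = (input overshoot)/R, so -34.4 − T = (-7.4 − T)/10.
10·(-34.4 − T) = -7.4 − T → 9·T = -344 − (-7.4) = -336.6.
T = -336.6/9 = -37.4 dBFS.

-37.4 dBFS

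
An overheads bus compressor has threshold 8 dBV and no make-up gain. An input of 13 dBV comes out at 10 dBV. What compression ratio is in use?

Input overshoot = 13 − 8 = 5 dB; output overshoot = 10 − 8 = 2 dB.
Ratio = 5 / 2 = 2.5.

2.5:1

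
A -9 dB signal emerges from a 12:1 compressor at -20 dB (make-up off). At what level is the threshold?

-21 dB

Input is 12 dB above T (since output overshoot × R = input overshoot: (-20 − T)·12 = -9 − T gives T = -21 dB).
Check: -21 + (-9 − (-21))/12 = -21 + 1 = -20 dB. ✓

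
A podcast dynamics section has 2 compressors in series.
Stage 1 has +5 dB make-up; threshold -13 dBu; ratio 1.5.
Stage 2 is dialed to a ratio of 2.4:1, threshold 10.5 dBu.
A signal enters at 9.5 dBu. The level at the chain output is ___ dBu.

Stage 1: overshoot 22.5 dB → 22.5/1.5 = 15 dB → 2 dBu; +5 dB make-up → 7 dBu.
Stage 2: 7 dBu is at or below the 10.5 dBu threshold — no compression; output 7 dBu.

7 dBu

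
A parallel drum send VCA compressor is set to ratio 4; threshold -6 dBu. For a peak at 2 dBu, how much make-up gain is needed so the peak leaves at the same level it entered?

Overshoot 8 dB → 8/4 = 2 dB after compression, so the compressed level is -6 + 2 = -4 dBu.
Make-up = target − compressed = 2 − (-4) = 6 dB.

6 dB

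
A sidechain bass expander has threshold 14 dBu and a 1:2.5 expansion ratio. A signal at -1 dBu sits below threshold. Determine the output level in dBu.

-23.5 dBu

Below threshold, a 1:2.5 expander applies gain = (2.5−1)×(T − x) of attenuation.
(2.5−1) × 15 = 22.5 dB, so output = -1 − 22.5 = -23.5 dBu.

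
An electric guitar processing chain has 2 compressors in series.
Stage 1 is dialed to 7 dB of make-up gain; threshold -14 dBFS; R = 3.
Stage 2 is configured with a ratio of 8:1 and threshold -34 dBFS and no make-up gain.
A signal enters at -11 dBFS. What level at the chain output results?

-30.5 dBFS

Stage 1: 3 dB above -14 dBFS, reduced 3:1 to 1 dB above → -13 dBFS; +7 dB make-up → -6 dBFS.
Stage 2: overshoot 28 dB → 28/8 = 3.5 dB → -30.5 dBFS.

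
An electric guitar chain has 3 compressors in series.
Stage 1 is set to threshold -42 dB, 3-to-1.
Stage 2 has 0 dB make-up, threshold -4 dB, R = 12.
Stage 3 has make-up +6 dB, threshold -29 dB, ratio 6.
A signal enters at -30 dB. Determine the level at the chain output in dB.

Stage 1: 12 dB above -42 dB, reduced 3:1 to 4 dB above → -38 dB.
Stage 2: -38 dB is at or below the -4 dB threshold — no compression; output -38 dB.
Stage 3: -38 dB ≤ -29 dB, so stage 3 doesn't engage; make-up brings it to -32 dB.

-32 dB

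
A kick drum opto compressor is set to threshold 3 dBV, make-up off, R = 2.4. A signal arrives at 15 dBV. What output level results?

8 dBV

Overshoot: 15 − 3 = 12 dB.
2.4:1 compression reduces that to 12/2.4 = 5 dB over.
So the level is 3 + 5 = 8 dBV.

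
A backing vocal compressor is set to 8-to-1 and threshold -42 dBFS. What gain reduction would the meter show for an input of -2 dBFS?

-2 dBFS exceeds the threshold by 40 dB.
At 8:1, output sits 40/8 = 5 dB above threshold.
Gain reduction = 40 − 5 = 35 dB.

35 dB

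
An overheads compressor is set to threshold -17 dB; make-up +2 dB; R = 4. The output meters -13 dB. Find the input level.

Stripping the +2 dB make-up gives -15 dB at the gain stage.
The compressed level sits -15 − (-17) = 2 dB over threshold.
Input overshoot = R × output overshoot = 8 dB → input = -17 + 8 = -9 dB.

-9 dB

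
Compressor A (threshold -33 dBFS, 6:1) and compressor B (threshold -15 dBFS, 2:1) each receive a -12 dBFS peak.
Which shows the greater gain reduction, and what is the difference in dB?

A, by 16 dB

A: 21 dB over, compressed to 3.5 dB over, so 17.5 dB of GR.
B: 3 dB over, compressed to 1.5 dB over, so 1.5 dB of GR.
Difference: 16 dB in favour of A.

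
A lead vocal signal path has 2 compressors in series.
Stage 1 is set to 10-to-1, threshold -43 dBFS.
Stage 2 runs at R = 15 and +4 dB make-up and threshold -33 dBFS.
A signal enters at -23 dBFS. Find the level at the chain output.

Stage 1: 20 dB above -43 dBFS, reduced 10:1 to 2 dB above → -41 dBFS.
Stage 2: -41 dBFS is at or below the -33 dBFS threshold — no compression; make-up brings it to -37 dBFS.

-37 dBFS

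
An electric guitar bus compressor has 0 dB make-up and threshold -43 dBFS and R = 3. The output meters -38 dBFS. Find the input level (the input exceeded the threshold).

-28 dBFS

The compressed level sits -38 − (-43) = 5 dB over threshold.
Undo the ratio: input overshoot = 5 × 3 = 15 dB, giving input = -28 dBFS.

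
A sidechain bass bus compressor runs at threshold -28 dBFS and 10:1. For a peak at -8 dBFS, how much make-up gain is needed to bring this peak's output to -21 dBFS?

5 dB

The peak compresses to -28 + 20/10 = -26 dBFS.
To reach -21 dBFS requires -21 − (-26) = 5 dB of make-up.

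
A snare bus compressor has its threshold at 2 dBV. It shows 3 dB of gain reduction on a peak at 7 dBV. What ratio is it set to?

Input overshoot = 7 − 2 = 5 dB.
Output overshoot = 5 − 3 = 2 dB.
Ratio = input overshoot / output overshoot = 5 / 2 = 2.5.

2.5:1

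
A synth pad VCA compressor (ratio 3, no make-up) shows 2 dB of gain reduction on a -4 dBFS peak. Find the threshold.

Gain reduction = -4 − (-6) = 2 dB; output overshoot = GR / (R − 1) = 2 / 2 = 1 dB.
Threshold = output − output overshoot = -6 − 1 = -7 dBFS.

-7 dBFS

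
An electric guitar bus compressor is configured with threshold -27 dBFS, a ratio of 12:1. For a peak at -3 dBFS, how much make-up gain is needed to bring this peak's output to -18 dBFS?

7 dB

Overshoot 24 dB → 24/12 = 2 dB after compression, so the compressed level is -27 + 2 = -25 dBFS.
Make-up = target − compressed = -18 − (-25) = 7 dB.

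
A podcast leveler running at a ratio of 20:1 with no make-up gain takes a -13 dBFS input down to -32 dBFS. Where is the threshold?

Input is 20 dB above T (since output overshoot × R = input overshoot: (-32 − T)·20 = -13 − T gives T = -33 dBFS).
Check: -33 + (-13 − (-33))/20 = -33 + 1 = -32 dBFS. ✓

-33 dBFS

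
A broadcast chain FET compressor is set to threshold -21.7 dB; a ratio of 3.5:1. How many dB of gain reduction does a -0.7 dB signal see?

15 dB

-0.7 dB exceeds the threshold by 21 dB.
After 3.5:1 compression the overshoot becomes 21/3.5 = 6 dB.
GR = overshoot in − overshoot out = 21 − 6 = 15 dB.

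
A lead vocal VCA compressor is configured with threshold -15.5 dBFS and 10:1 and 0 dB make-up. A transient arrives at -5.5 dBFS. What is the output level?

The input is 10 dB above the -15.5 dBFS threshold.
At 10:1 the overshoot is divided by 10, leaving 1 dB above threshold.
That puts the output at -14.5 dBFS.

-14.5 dBFS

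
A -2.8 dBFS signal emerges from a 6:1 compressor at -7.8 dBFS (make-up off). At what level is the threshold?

Input is 6 dB above T (since output overshoot × R = input overshoot: (-7.8 − T)·6 = -2.8 − T gives T = -8.8 dBFS).
Check: -8.8 + (-2.8 − (-8.8))/6 = -8.8 + 1 = -7.8 dBFS. ✓

-8.8 dBFS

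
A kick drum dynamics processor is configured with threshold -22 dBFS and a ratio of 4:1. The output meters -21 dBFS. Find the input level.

-18 dBFS

Post-compression overshoot = -21 − (-22) = 1 dB.
Before 4:1 compression the overshoot was 1 × 4 = 4 dB, so input = -22 + 4 = -18 dBFS.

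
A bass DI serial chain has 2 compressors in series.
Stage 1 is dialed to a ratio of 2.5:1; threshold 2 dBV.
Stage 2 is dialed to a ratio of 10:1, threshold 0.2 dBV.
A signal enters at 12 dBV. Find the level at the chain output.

Stage 1: overshoot 10 dB → 10/2.5 = 4 dB → 6 dBV.
Stage 2: 5.8 dB above 0.2 dBV, reduced 10:1 to 0.58 dB above → 0.78 dBV.

0.78 dBV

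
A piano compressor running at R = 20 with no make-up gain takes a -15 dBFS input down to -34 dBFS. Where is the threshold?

Let T be the threshold. Output overshoot = (input overshoot)/R, so -34 − T = (-15 − T)/20.
20·(-34 − T) = -15 − T → 19·T = -680 − (-15) = -665.
T = -665/19 = -35 dBFS.

-35 dBFS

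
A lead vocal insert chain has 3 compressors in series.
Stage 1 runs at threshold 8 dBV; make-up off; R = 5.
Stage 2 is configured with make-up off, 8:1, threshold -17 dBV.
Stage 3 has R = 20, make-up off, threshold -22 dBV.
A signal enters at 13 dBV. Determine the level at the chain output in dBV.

Stage 1: 5 dB above 8 dBV, reduced 5:1 to 1 dB above → 9 dBV.
Stage 2: 26 dB above -17 dBV, reduced 8:1 to 3.25 dB above → -13.75 dBV.
Stage 3: 8.25 dB above -22 dBV, reduced 20:1 to 0.4125 dB above → -21.5875 dBV.

-21.5875 dBV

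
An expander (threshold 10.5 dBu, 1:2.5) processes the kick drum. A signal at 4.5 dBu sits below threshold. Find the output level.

The input is 6 dB below the 10.5 dBu threshold.
A 1:2.5 expander multiplies undershoot by 2.5: 6 × 2.5 = 15 dB below threshold.
Output = 10.5 − 15 = -4.5 dBu.

-4.5 dBu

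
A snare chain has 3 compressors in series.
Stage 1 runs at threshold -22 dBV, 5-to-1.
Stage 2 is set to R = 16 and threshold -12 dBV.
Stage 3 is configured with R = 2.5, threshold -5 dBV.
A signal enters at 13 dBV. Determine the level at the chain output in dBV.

Stage 1: overshoot 35 dB → 35/5 = 7 dB → -15 dBV.
Stage 2: -15 dBV ≤ -12 dBV, so stage 2 doesn't engage; output -15 dBV.
Stage 3: -15 dBV ≤ -5 dBV, so stage 3 doesn't engage; output -15 dBV.

-15 dBV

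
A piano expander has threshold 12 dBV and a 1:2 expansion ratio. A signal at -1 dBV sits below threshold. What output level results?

Undershoot = 12 − (-1) = 13 dB.
At 1:2, that expands to 26 dB under threshold.
Output = 12 − 26 = -14 dBV.

-14 dBV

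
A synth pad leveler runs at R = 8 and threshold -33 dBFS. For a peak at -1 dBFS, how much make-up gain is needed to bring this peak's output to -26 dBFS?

3 dB

Overshoot 32 dB → 32/8 = 4 dB after compression, so the compressed level is -33 + 4 = -29 dBFS.
Make-up = target − compressed = -26 − (-29) = 3 dB.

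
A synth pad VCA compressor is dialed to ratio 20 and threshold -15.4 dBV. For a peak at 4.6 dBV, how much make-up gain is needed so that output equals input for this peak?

19 dB

Overshoot 20 dB → 20/20 = 1 dB after compression, so the compressed level is -15.4 + 1 = -14.4 dBV.
Make-up = target − compressed = 4.6 − (-14.4) = 19 dB.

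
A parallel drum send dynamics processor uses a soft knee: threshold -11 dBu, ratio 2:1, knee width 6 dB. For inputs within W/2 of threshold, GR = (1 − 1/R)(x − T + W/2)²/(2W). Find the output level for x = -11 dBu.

x − T + W/2 = -11 − (-11) + 3 = 3.
GR = (1 − 1/2) × 3² / 12 = 0.5 × 9 / 12 = 0.375 dB.
Output = -11 − 0.375 = -11.375 dBu.

-11.375 dBu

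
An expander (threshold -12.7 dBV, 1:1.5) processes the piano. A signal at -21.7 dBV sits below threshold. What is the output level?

-26.2 dBV

The input is 9 dB below the -12.7 dBV threshold.
A 1:1.5 expander multiplies undershoot by 1.5: 9 × 1.5 = 13.5 dB below threshold.
Output = -12.7 − 13.5 = -26.2 dBV.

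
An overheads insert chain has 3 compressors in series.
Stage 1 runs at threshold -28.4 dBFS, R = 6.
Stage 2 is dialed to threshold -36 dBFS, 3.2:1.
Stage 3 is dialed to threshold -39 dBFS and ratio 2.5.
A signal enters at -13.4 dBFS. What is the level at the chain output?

-36.5375 dBFS

Stage 1: -13.4 dBFS is 15 dB over -28.4 dBFS; at 6:1 that becomes 2.5 dB over, giving -25.9 dBFS.
Stage 2: overshoot 10.1 dB → 10.1/3.2 = 3.15625 dB → -32.84375 dBFS.
Stage 3: 6.15625 dB above -39 dBFS, reduced 2.5:1 to 2.4625 dB above → -36.5375 dBFS.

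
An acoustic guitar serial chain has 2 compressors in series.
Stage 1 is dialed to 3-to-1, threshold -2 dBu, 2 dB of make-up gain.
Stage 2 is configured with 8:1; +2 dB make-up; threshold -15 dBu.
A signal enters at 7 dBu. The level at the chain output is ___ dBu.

-10.75 dBu

Stage 1: overshoot 9 dB → 9/3 = 3 dB → 1 dBu; +2 dB make-up → 3 dBu.
Stage 2: 18 dB above -15 dBu, reduced 8:1 to 2.25 dB above → -12.75 dBu; +2 dB make-up → -10.75 dBu.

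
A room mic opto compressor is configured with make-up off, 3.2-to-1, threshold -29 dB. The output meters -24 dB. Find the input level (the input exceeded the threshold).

-13 dB

Post-compression overshoot = -24 − (-29) = 5 dB.
Input overshoot = R × output overshoot = 16 dB → input = -29 + 16 = -13 dB.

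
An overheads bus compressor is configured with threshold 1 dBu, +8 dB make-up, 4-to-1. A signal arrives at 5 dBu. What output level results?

The input is 4 dB above the 1 dBu threshold.
At 4:1 the overshoot is divided by 4, leaving 1 dB above threshold.
So the level is 1 + 1 = 2 dBu; make-up adds 8 dB, giving 10 dBu.

10 dBu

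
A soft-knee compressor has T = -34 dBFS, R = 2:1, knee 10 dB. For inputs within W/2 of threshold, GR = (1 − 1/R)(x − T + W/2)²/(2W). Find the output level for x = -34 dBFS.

x − T + W/2 = -34 − (-34) + 5 = 5.
GR = (1 − 1/2) × 5² / 20 = 0.5 × 25 / 20 = 0.625 dB.
Output = -34 − 0.625 = -34.625 dBFS.

-34.625 dBFS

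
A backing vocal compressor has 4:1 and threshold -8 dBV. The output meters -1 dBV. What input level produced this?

Post-compression overshoot = -1 − (-8) = 7 dB.
Before 4:1 compression the overshoot was 7 × 4 = 28 dB, so input = -8 + 28 = 20 dBV.

20 dBV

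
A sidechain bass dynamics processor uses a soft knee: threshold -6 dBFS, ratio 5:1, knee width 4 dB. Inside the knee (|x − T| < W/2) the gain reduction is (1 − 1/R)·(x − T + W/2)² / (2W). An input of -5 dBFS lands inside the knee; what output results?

-5.9 dBFS

x − T + W/2 = -5 − (-6) + 2 = 3.
GR = (1 − 1/5) × 3² / 8 = 0.8 × 9 / 8 = 0.9 dB.
Output = -5 − 0.9 = -5.9 dBFS.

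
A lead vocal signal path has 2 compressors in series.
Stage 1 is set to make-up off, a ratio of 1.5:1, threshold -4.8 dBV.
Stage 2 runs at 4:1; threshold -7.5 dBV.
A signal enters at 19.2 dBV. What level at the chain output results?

-2.825 dBV

Stage 1: 19.2 dBV is 24 dB over -4.8 dBV; at 1.5:1 that becomes 16 dB over, giving 11.2 dBV.
Stage 2: 11.2 dBV is 18.7 dB over -7.5 dBV; at 4:1 that becomes 4.675 dB over, giving -2.825 dBV.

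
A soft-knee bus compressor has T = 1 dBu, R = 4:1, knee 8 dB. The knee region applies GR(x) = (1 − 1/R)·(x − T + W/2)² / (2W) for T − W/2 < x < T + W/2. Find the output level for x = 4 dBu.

x − T + W/2 = 4 − 1 + 4 = 7.
GR = (1 − 1/4) × 7² / 16 = 0.75 × 49 / 16 = 2.296875 dB.
Output = 4 − 2.296875 = 1.703125 dBu.

1.703125 dBu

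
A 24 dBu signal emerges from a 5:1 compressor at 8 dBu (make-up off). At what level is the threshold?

4 dBu

Input is 20 dB above T (since output overshoot × R = input overshoot: (8 − T)·5 = 24 − T gives T = 4 dBu).
Check: 4 + (24 − 4)/5 = 4 + 4 = 8 dBu. ✓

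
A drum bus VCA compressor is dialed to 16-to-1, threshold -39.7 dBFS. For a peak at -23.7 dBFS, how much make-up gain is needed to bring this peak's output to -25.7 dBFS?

13 dB

Without make-up, output = threshold + overshoot/16 = -39.7 + 1 = -38.7 dBFS.
Gap to target: 13 dB.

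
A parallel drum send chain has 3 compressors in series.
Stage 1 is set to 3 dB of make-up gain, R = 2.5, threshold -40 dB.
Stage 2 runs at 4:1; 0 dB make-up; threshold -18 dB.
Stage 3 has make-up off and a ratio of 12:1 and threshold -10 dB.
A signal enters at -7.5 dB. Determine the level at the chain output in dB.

Stage 1: 32.5 dB above -40 dB, reduced 2.5:1 to 13 dB above → -27 dB; +3 dB make-up → -24 dB.
Stage 2: below threshold (-24 ≤ -18); passes unchanged; output -24 dB.
Stage 3: below threshold (-24 ≤ -10); passes unchanged; output -24 dB.

-24 dB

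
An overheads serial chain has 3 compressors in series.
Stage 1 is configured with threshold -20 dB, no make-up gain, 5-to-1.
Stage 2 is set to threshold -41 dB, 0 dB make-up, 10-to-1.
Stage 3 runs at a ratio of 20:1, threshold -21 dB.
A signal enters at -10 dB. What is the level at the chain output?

Stage 1: 10 dB above -20 dB, reduced 5:1 to 2 dB above → -18 dB.
Stage 2: 23 dB above -41 dB, reduced 10:1 to 2.3 dB above → -38.7 dB.
Stage 3: -38.7 dB ≤ -21 dB, so stage 3 doesn't engage; output -38.7 dB.

-38.7 dB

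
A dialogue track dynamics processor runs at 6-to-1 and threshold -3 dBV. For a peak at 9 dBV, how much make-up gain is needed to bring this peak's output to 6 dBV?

7 dB

Overshoot 12 dB → 12/6 = 2 dB after compression, so the compressed level is -3 + 2 = -1 dBV.
Make-up = target − compressed = 6 − (-1) = 7 dB.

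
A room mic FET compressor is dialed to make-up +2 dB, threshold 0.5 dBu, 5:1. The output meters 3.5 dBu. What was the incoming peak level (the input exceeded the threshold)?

Remove make-up: 3.5 − 2 = 1.5 dBu.
That's 1 dB above the 0.5 dBu threshold.
Before 5:1 compression the overshoot was 1 × 5 = 5 dB, so input = 0.5 + 5 = 5.5 dBu.

5.5 dBu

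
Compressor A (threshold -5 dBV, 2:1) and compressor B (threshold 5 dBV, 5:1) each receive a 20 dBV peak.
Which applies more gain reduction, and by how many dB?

A: 25 dB over, compressed to 12.5 dB over, so 12.5 dB of GR.
B: 15 dB over, compressed to 3 dB over, so 12 dB of GR.
A applies 0.5 dB more gain reduction.

A, by 0.5 dB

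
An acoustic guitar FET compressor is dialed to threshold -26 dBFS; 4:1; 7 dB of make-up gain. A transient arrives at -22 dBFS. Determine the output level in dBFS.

The input is 4 dB above the -26 dBFS threshold.
4:1 compression reduces that to 4/4 = 1 dB over.
So the level is -26 + 1 = -25 dBFS; make-up adds 7 dB, giving -18 dBFS.

-18 dBFS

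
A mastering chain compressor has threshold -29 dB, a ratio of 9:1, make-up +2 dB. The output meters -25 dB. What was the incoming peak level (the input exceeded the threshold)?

Before make-up, the level was -25 − 2 = -27 dB.
The compressed level sits -27 − (-29) = 2 dB over threshold.
Undo the ratio: input overshoot = 2 × 9 = 18 dB, giving input = -11 dB.

-11 dB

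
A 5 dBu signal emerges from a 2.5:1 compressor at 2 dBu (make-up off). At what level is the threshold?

Let T be the threshold. Output overshoot = (input overshoot)/R, so 2 − T = (5 − T)/2.5.
2.5·(2 − T) = 5 − T → 1.5·T = 5 − 5 = 0.
T = 0/1.5 = 0 dBu.

0 dBu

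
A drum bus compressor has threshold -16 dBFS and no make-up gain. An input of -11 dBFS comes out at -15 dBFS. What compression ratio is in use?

5:1

Input overshoot = -11 − (-16) = 5 dB; output overshoot = -15 − (-16) = 1 dB.
Ratio = 5 / 1 = 5.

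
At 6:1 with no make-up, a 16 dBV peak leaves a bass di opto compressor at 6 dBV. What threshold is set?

Let T be the threshold. Output overshoot = (input overshoot)/R, so 6 − T = (16 − T)/6.
6·(6 − T) = 16 − T → 5·T = 36 − 16 = 20.
T = 20/5 = 4 dBV.

4 dBV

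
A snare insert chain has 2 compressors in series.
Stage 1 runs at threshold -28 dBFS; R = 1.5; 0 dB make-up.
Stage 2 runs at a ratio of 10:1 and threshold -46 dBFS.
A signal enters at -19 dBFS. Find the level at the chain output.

Stage 1: -19 dBFS is 9 dB over -28 dBFS; at 1.5:1 that becomes 6 dB over, giving -22 dBFS.
Stage 2: 24 dB above -46 dBFS, reduced 10:1 to 2.4 dB above → -43.6 dBFS.

-43.6 dBFS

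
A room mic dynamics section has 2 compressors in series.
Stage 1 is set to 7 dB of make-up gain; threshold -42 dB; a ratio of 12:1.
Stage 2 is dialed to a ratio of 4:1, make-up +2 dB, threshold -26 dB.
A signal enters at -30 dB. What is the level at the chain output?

-32 dB

Stage 1: -30 dB is 12 dB over -42 dB; at 12:1 that becomes 1 dB over, giving -41 dB; +7 dB make-up → -34 dB.
Stage 2: -34 dB is at or below the -26 dB threshold — no compression; make-up brings it to -32 dB.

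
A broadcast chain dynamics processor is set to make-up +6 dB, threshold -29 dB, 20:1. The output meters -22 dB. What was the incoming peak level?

Stripping the +6 dB make-up gives -28 dB at the gain stage.
That's 1 dB above the -29 dB threshold.
Undo the ratio: input overshoot = 1 × 20 = 20 dB, giving input = -9 dB.

-9 dB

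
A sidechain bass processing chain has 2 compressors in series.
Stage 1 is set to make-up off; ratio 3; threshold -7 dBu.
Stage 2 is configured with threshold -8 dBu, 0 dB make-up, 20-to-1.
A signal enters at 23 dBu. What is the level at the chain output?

Stage 1: overshoot 30 dB → 30/3 = 10 dB → 3 dBu.
Stage 2: 3 dBu is 11 dB over -8 dBu; at 20:1 that becomes 0.55 dB over, giving -7.45 dBu.

-7.45 dBu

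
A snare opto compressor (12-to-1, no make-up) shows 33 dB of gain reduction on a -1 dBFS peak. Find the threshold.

Gain reduction = -1 − (-34) = 33 dB; output overshoot = GR / (R − 1) = 33 / 11 = 3 dB.
Threshold = output − output overshoot = -34 − 3 = -37 dBFS.

-37 dBFS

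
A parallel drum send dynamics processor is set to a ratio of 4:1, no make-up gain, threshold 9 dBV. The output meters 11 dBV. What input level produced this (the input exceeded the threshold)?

The compressed level sits 11 − 9 = 2 dB over threshold.
Before 4:1 compression the overshoot was 2 × 4 = 8 dB, so input = 9 + 8 = 17 dBV.

17 dBV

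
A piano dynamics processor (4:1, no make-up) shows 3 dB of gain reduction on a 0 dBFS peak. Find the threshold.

Let T be the threshold. Output overshoot = (input overshoot)/R, so -3 − T = (0 − T)/4.
4·(-3 − T) = 0 − T → 3·T = -12 − 0 = -12.
T = -12/3 = -4 dBFS.

-4 dBFS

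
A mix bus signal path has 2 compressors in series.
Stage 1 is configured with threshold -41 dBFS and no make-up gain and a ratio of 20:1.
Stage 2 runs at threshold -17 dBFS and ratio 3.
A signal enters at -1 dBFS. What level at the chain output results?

-39 dBFS

Stage 1: 40 dB above -41 dBFS, reduced 20:1 to 2 dB above → -39 dBFS.
Stage 2: -39 dBFS is at or below the -17 dBFS threshold — no compression; output -39 dBFS.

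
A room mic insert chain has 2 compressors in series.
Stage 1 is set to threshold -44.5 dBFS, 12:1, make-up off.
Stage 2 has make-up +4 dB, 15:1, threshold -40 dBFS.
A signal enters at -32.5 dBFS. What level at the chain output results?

-39.5 dBFS

Stage 1: -32.5 dBFS is 12 dB over -44.5 dBFS; at 12:1 that becomes 1 dB over, giving -43.5 dBFS.
Stage 2: -43.5 dBFS ≤ -40 dBFS, so stage 2 doesn't engage; make-up brings it to -39.5 dBFS.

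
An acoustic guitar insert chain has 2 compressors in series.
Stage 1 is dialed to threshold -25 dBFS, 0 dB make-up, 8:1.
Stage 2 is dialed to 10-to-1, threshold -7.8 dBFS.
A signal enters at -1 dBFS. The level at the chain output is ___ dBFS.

-22 dBFS

Stage 1: -1 dBFS is 24 dB over -25 dBFS; at 8:1 that becomes 3 dB over, giving -22 dBFS.
Stage 2: below threshold (-22 ≤ -7.8); passes unchanged; output -22 dBFS.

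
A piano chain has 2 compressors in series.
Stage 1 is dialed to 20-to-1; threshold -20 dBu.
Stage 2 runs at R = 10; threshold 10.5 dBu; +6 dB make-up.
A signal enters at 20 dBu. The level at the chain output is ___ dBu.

-12 dBu

Stage 1: overshoot 40 dB → 40/20 = 2 dB → -18 dBu.
Stage 2: below threshold (-18 ≤ 10.5); passes unchanged; make-up brings it to -12 dBu.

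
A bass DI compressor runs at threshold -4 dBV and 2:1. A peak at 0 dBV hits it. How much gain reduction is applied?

2 dB

The signal is 4 dB above threshold.
After 2:1 compression the overshoot becomes 4/2 = 2 dB.
Gain reduction = 4 − 2 = 2 dB.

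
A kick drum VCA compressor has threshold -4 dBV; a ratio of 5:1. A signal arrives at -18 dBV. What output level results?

-18 dBV is 14 dB below the -4 dBV threshold, so no gain reduction is applied.
Output = input = -18 dBV.

-18 dBV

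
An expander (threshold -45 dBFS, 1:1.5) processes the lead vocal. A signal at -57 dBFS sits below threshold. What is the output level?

Undershoot = (-45) − (-57) = 12 dB.
At 1:1.5, that expands to 18 dB under threshold.
Output = -45 − 18 = -63 dBFS.

-63 dBFS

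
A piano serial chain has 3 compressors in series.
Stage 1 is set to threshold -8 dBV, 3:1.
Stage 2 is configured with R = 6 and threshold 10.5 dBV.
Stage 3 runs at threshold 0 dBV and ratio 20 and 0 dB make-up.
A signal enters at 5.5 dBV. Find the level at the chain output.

Stage 1: 13.5 dB above -8 dBV, reduced 3:1 to 4.5 dB above → -3.5 dBV.
Stage 2: below threshold (-3.5 ≤ 10.5); passes unchanged; output -3.5 dBV.
Stage 3: below threshold (-3.5 ≤ 0); passes unchanged; output -3.5 dBV.

-3.5 dBV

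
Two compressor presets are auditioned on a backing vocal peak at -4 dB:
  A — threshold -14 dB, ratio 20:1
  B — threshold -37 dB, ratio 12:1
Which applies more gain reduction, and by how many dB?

A: overshoot 10 dB → output overshoot 0.5 dB → GR 9.5 dB.
B: overshoot 33 dB → output overshoot 2.75 dB → GR 30.25 dB.
B applies 20.75 dB more gain reduction.

B, by 20.75 dB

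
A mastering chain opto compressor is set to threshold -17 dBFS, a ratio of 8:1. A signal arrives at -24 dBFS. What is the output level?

-24 dBFS

-24 dBFS is 7 dB below the -17 dBFS threshold, so no gain reduction is applied.
Output = input = -24 dBFS.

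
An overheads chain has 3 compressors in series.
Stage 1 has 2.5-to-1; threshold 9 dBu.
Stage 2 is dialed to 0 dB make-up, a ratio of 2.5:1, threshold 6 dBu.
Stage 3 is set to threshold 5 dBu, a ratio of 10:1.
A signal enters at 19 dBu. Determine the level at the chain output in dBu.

Stage 1: 19 dBu is 10 dB over 9 dBu; at 2.5:1 that becomes 4 dB over, giving 13 dBu.
Stage 2: 7 dB above 6 dBu, reduced 2.5:1 to 2.8 dB above → 8.8 dBu.
Stage 3: 8.8 dBu is 3.8 dB over 5 dBu; at 10:1 that becomes 0.38 dB over, giving 5.38 dBu.

5.38 dBu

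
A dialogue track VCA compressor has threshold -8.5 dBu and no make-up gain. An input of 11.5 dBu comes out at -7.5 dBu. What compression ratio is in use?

20:1

Input overshoot = 11.5 − (-8.5) = 20 dB; output overshoot = -7.5 − (-8.5) = 1 dB.
Ratio = 20 / 1 = 20.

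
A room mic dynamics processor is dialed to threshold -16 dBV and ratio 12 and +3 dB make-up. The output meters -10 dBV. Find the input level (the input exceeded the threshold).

Remove make-up: -10 − 3 = -13 dBV.
That's 3 dB above the -16 dBV threshold.
Input overshoot = R × output overshoot = 36 dB → input = -16 + 36 = 20 dBV.

20 dBV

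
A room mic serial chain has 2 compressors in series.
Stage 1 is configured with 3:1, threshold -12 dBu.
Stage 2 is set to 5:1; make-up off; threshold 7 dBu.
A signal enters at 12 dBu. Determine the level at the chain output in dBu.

-4 dBu

Stage 1: 12 dBu is 24 dB over -12 dBu; at 3:1 that becomes 8 dB over, giving -4 dBu.
Stage 2: below threshold (-4 ≤ 7); passes unchanged; output -4 dBu.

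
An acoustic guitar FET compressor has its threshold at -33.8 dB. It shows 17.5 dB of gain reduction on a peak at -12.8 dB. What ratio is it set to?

6:1

Input overshoot = -12.8 − (-33.8) = 21 dB.
Output overshoot = 21 − 17.5 = 3.5 dB.
Ratio = input overshoot / output overshoot = 21 / 3.5 = 6.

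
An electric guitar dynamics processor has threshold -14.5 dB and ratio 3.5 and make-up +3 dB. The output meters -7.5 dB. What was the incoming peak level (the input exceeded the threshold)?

Stripping the +3 dB make-up gives -10.5 dB at the gain stage.
Post-compression overshoot = -10.5 − (-14.5) = 4 dB.
Undo the ratio: input overshoot = 4 × 3.5 = 14 dB, giving input = -0.5 dB.

-0.5 dB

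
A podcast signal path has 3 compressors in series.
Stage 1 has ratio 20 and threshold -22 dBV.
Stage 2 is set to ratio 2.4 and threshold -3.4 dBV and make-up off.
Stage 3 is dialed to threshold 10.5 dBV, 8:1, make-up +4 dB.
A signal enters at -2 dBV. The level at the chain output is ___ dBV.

Stage 1: overshoot 20 dB → 20/20 = 1 dB → -21 dBV.
Stage 2: below threshold (-21 ≤ -3.4); passes unchanged; output -21 dBV.
Stage 3: -21 dBV is at or below the 10.5 dBV threshold — no compression; make-up brings it to -17 dBV.

-17 dBV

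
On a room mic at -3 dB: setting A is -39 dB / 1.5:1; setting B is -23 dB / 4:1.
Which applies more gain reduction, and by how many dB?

B, by 3 dB

A: 36 dB over, compressed to 24 dB over, so 12 dB of GR.
B: 20 dB over, compressed to 5 dB over, so 15 dB of GR.
Difference: 3 dB in favour of B.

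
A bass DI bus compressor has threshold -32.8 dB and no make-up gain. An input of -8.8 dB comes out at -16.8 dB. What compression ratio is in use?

1.5:1

Input overshoot = -8.8 − (-32.8) = 24 dB; output overshoot = -16.8 − (-32.8) = 16 dB.
Ratio = 24 / 16 = 1.5.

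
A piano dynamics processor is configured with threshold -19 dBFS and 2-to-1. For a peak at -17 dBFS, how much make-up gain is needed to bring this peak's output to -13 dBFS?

5 dB

The peak compresses to -19 + 2/2 = -18 dBFS.
To reach -13 dBFS requires -13 − (-18) = 5 dB of make-up.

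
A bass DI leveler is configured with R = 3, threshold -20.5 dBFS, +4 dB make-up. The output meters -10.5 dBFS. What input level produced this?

-2.5 dBFS

Remove make-up: -10.5 − 4 = -14.5 dBFS.
Post-compression overshoot = -14.5 − (-20.5) = 6 dB.
Undo the ratio: input overshoot = 6 × 3 = 18 dB, giving input = -2.5 dBFS.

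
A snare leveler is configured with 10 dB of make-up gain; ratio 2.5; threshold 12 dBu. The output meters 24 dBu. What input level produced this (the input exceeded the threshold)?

Stripping the +10 dB make-up gives 14 dBu at the gain stage.
That's 2 dB above the 12 dBu threshold.
Undo the ratio: input overshoot = 2 × 2.5 = 5 dB, giving input = 17 dBu.

17 dBu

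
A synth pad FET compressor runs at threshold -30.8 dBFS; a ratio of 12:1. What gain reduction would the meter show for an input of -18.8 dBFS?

11 dB

-18.8 dBFS exceeds the threshold by 12 dB.
After 12:1 compression the overshoot becomes 12/12 = 1 dB.
Gain reduction = 12 − 1 = 11 dB.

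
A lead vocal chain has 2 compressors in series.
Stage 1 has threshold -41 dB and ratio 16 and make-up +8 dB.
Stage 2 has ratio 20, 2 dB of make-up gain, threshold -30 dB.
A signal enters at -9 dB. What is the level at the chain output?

-29 dB

Stage 1: overshoot 32 dB → 32/16 = 2 dB → -39 dB; +8 dB make-up → -31 dB.
Stage 2: below threshold (-31 ≤ -30); passes unchanged; make-up brings it to -29 dB.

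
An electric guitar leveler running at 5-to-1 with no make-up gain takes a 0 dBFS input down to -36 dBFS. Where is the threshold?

Input is 45 dB above T (since output overshoot × R = input overshoot: (-36 − T)·5 = 0 − T gives T = -45 dBFS).
Check: -45 + (0 − (-45))/5 = -45 + 9 = -36 dBFS. ✓

-45 dBFS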